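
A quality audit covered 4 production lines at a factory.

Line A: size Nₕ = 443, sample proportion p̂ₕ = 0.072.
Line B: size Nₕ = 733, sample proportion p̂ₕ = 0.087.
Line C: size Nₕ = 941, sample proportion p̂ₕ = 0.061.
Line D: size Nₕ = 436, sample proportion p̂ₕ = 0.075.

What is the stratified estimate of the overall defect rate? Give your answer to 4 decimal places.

N = 443 + 733 + 941 + 436 = 2553.
Overall proportion = Σ (Nₕ/N)·p̂ₕ.
Σ Nₕp̂ₕ = 31.896 + 63.771 + 57.401 + 32.7 = 185.768.
185.768 / 2553 = 0.072765... → 0.0728.

0.0728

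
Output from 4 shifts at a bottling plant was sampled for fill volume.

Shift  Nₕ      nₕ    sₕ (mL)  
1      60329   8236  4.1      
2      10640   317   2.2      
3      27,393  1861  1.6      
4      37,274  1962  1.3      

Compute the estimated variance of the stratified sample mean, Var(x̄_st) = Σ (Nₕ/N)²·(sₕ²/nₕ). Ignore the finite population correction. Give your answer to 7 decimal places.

N = 135636; Wₕ = Nₕ/N.
shift 1: (60329/135636)²·4.1²/8236 = 0.0004037883
shift 2: (10640/135636)²·2.2²/317 = 0.0000939549
shift 3: (27393/135636)²·1.6²/1861 = 0.0000561077
shift 4: (37274/135636)²·1.3²/1962 = 0.0000650504
Sum = 0.0006189013 → 0.0006189.

0.0006189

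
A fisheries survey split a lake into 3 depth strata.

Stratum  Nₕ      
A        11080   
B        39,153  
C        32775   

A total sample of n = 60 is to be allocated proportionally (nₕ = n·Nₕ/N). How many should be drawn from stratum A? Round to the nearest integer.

N = 11080 + 39153 + 32775 = 83008.
n_A = 60·11080/83008 = 8.009... → 8.

8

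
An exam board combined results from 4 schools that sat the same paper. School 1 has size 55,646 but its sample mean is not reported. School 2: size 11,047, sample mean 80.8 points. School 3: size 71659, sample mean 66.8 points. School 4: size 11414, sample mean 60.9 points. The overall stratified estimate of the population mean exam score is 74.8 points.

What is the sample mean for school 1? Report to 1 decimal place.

86.8

N = 55646 + 11047 + 71659 + 11414 = 149766.
Overall total = μ·N = 74.8·149766 = 11202496.8.
Subtract the known strata: 11047·80.8 + 71659·66.8 + 11414·60.9 = 6374531.4.
Remaining total for school 1: 11202496.8 − 6374531.4 = 4827965.4.
Divide by its size: 4827965.4 / 55646 = 86.762... → 86.8.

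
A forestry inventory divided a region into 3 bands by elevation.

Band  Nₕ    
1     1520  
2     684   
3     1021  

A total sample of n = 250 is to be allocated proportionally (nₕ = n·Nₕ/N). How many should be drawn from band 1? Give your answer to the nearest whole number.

118

Share of band 1 = 1520/3225 = 0.47132.
Allocate 250 × 0.47132 = 117.829... → 118.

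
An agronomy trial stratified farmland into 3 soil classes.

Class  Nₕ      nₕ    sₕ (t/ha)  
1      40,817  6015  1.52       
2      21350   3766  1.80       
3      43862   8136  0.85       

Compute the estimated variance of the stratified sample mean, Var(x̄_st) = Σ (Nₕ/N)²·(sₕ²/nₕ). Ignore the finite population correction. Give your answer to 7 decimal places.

0.0001070

N = 106029; Wₕ = Nₕ/N.
class 1: (40817/106029)²·1.52²/6015 = 0.0000569226
class 2: (21350/106029)²·1.80²/3766 = 0.0000348828
class 3: (43862/106029)²·0.85²/8136 = 0.0000151969
Sum = 0.0001070022 → 0.0001070.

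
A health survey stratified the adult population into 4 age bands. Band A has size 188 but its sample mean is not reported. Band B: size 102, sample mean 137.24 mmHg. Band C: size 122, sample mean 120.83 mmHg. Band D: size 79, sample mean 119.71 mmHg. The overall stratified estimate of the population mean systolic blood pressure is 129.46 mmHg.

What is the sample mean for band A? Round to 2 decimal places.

134.94

Σ Nₕx̄ₕ = N·μ, so 188·x̄_A = 491·129.46 − (102·137.24 + 122·120.83 + 79·119.71).
= 63564.86 − 38196.83 = 25368.03.
x̄_A = 25368.03 / 188 = 134.9363... → 134.94.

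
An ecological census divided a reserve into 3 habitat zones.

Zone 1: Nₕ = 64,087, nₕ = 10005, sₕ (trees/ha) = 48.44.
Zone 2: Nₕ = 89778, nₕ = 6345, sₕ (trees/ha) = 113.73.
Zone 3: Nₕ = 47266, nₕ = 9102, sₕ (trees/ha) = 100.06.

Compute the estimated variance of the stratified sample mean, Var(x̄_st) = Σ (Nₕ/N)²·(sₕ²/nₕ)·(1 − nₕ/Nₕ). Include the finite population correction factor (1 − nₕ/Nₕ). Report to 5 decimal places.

0.44660

N = 201131; Wₕ = Nₕ/N.
zone 1: (64087/201131)²·48.44²/10005·(1 − 10005/64087) = 0.02009351
zone 2: (89778/201131)²·113.73²/6345·(1 − 6345/89778) = 0.37745763
zone 3: (47266/201131)²·100.06²/9102·(1 − 9102/47266) = 0.04904886
Sum = 0.44660000 → 0.44660.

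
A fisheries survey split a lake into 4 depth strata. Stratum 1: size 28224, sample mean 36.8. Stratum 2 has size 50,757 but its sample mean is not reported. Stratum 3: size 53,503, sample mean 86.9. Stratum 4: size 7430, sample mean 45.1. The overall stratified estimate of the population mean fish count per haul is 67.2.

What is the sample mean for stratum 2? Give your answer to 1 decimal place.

N = 28224 + 50757 + 53503 + 7430 = 139914.
Overall total = μ·N = 67.2·139914 = 9402220.8.
Subtract the known strata: 28224·36.8 + 53503·86.9 + 7430·45.1 = 6023146.9.
Remaining total for stratum 2: 9402220.8 − 6023146.9 = 3379073.9.
Divide by its size: 3379073.9 / 50757 = 66.574... → 66.6.

66.6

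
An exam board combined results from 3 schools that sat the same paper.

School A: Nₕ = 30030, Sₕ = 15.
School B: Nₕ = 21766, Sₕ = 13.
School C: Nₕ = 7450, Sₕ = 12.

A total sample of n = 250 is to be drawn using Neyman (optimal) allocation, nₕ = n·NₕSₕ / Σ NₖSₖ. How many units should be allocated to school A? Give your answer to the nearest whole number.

A: NₕSₕ = 30030·15 = 450450
B: NₕSₕ = 21766·13 = 282958
C: NₕSₕ = 7450·12 = 89400
Σ NₕSₕ = 822808.
n_A = 250·450450/822808 = 136.864... → 137.

137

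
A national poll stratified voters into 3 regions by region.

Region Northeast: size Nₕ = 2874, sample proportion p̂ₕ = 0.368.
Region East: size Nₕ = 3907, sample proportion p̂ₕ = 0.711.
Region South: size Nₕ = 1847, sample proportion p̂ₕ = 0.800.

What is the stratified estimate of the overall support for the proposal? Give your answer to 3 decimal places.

Wₕ = Nₕ/N with N = 8628: 0.3331, 0.4528, 0.2141.
p̂_st = 0.3331·0.368 + 0.4528·0.711 + 0.2141·0.800 ≈ 0.61580... → 0.616.

0.616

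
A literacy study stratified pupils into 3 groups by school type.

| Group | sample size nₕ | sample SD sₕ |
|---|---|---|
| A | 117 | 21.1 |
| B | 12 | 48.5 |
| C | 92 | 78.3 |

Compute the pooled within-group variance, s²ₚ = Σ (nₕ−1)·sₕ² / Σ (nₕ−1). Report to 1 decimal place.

2914.8

Degrees of freedom: 116 + 11 + 91 = 218.
Σ(nₕ−1)sₕ² = 116·445.21 + 11·2352.25 + 91·6130.89 = 635430.1.
s²ₚ = 635430.1 / 218 = 2914.817... → 2914.8.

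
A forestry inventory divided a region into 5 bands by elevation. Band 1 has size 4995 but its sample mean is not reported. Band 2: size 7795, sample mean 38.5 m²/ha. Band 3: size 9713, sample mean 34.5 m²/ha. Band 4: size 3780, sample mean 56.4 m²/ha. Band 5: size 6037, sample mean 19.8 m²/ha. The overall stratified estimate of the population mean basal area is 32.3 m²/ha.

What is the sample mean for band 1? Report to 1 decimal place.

N = 4995 + 7795 + 9713 + 3780 + 6037 = 32320.
Overall total = μ·N = 32.3·32320 = 1043936.
Subtract the known strata: 7795·38.5 + 9713·34.5 + 3780·56.4 + 6037·19.8 = 967930.6.
Remaining total for band 1: 1043936 − 967930.6 = 76005.4.
Divide by its size: 76005.4 / 4995 = 15.216... → 15.2.

15.2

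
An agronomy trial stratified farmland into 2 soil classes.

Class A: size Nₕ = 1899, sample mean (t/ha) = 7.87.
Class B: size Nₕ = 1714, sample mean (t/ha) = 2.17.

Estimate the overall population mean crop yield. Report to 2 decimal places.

5.17

x̄_st = (Σ Nₕx̄ₕ) / (Σ Nₕ) = (1899·7.87 + 1714·2.17) / 3613
= 18664.51 / 3613 = 5.1659... → 5.17.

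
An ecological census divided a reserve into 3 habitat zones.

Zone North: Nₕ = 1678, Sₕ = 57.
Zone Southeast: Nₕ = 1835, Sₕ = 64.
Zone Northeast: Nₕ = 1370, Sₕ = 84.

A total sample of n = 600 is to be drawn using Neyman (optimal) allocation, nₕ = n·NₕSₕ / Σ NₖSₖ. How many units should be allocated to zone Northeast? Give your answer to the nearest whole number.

210

North: NₕSₕ = 1678·57 = 95646
Southeast: NₕSₕ = 1835·64 = 117440
Northeast: NₕSₕ = 1370·84 = 115080
Σ NₕSₕ = 328166.
n_Northeast = 600·115080/328166 = 210.406... → 210.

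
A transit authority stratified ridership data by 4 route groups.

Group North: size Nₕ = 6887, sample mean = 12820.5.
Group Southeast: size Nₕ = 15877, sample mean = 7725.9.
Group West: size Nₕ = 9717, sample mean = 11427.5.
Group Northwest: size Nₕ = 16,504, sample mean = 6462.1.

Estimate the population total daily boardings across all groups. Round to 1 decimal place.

428650413.7

Population total = Σ Nₕ·x̄ₕ (each stratum's size times its mean).
6887·12820.5 + 15877·7725.9 + 9717·11427.5 + 16504·6462.1 = 88294783.5 + 122664114.3 + 111041017.5 + 106650498.4 = 428650413.7.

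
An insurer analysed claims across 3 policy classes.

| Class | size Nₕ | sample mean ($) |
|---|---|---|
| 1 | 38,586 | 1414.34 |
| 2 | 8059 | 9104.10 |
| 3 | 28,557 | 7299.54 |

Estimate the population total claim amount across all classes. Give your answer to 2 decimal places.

336396628.92

1: 38586·1414.34 = 54573723.24
2: 8059·9104.10 = 73369941.9
3: 28557·7299.54 = 208452963.78
τ̂ = Σ Nₕx̄ₕ = 336396628.92.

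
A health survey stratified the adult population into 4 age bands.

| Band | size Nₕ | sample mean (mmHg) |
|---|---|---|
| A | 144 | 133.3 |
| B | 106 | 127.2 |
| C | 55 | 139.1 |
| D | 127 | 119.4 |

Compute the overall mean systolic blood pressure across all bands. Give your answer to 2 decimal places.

x̄_st = (Σ Nₕx̄ₕ) / (Σ Nₕ) = (144·133.3 + 106·127.2 + 55·139.1 + 127·119.4) / 432
= 55492.7 / 432 = 128.4553... → 128.46.

128.46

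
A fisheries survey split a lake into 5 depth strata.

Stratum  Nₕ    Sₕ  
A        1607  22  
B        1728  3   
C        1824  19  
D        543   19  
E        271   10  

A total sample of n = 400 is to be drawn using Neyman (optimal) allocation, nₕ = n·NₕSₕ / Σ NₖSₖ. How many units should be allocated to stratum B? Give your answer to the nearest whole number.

Σ NₕSₕ = 1607·22 + 1728·3 + 1824·19 + 543·19 + 271·10 = 88221.
Share for B: 5184/88221 = 0.05876.
n_B = 400 × 0.05876 = 23.505... → 24.

24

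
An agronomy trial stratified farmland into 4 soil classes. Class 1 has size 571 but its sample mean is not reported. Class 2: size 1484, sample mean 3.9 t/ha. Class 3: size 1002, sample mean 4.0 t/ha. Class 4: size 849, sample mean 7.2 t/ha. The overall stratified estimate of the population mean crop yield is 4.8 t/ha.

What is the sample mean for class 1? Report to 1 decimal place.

5.0

N = 571 + 1484 + 1002 + 849 = 3906.
Overall total = μ·N = 4.8·3906 = 18748.8.
Subtract the known strata: 1484·3.9 + 1002·4.0 + 849·7.2 = 15908.4.
Remaining total for class 1: 18748.8 − 15908.4 = 2840.4.
Divide by its size: 2840.4 / 571 = 4.974... → 5.0.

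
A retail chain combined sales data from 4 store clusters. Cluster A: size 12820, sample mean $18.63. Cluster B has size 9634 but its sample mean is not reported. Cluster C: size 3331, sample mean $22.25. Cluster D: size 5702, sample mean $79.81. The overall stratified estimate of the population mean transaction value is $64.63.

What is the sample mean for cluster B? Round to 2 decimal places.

131.51

Σ Nₕx̄ₕ = N·μ, so 9634·x̄_B = 31487·64.63 − (12820·18.63 + 3331·22.25 + 5702·79.81).
= 2035004.81 − 768027.97 = 1266976.84.
x̄_B = 1266976.84 / 9634 = 131.5110... → 131.51.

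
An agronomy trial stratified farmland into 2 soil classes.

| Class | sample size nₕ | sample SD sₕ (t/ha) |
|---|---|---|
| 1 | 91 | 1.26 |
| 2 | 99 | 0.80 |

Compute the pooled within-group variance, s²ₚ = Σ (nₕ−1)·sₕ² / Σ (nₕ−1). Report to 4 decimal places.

1.0936

1: (91−1)·1.26² = 90·1.5876 = 142.884
2: (99−1)·0.80² = 98·0.64 = 62.72
Numerator = 205.604; denominator = Σ(nₕ−1) = 188.
s²ₚ = 205.604/188 = 1.093638... → 1.0936.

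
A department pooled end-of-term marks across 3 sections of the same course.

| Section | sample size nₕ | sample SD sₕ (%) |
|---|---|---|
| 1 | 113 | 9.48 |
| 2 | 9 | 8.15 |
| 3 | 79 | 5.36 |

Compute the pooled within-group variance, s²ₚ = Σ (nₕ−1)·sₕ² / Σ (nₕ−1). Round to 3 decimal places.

64.837

1: (113−1)·9.48² = 112·89.8704 = 10065.4848
2: (9−1)·8.15² = 8·66.4225 = 531.38
3: (79−1)·5.36² = 78·28.7296 = 2240.9088
Numerator = 12837.7736; denominator = Σ(nₕ−1) = 198.
s²ₚ = 12837.7736/198 = 64.83724... → 64.837.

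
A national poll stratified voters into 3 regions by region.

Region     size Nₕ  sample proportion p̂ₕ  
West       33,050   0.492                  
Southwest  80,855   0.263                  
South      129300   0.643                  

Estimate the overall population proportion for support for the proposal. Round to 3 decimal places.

0.496

Wₕ = Nₕ/N with N = 243205: 0.1359, 0.3325, 0.5317.
p̂_st = 0.1359·0.492 + 0.3325·0.263 + 0.5317·0.643 ≈ 0.49615... → 0.496.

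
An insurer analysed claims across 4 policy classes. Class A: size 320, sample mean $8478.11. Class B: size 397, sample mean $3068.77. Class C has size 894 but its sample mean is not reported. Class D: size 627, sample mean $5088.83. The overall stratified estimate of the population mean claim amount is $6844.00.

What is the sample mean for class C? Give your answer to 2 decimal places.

9166.53

Σ Nₕx̄ₕ = N·μ, so 894·x̄_C = 2238·6844.00 − (320·8478.11 + 397·3068.77 + 627·5088.83).
= 15316872 − 7121993.3 = 8194878.7.
x̄_C = 8194878.7 / 894 = 9166.5310... → 9166.53.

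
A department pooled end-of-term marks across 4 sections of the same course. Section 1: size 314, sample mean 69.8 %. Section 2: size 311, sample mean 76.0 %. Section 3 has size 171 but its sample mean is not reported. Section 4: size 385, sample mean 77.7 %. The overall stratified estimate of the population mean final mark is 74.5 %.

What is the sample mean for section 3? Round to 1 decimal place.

N = 314 + 311 + 171 + 385 = 1181.
Overall total = μ·N = 74.5·1181 = 87984.5.
Subtract the known strata: 314·69.8 + 311·76.0 + 385·77.7 = 75467.7.
Remaining total for section 3: 87984.5 − 75467.7 = 12516.8.
Divide by its size: 12516.8 / 171 = 73.198... → 73.2.

73.2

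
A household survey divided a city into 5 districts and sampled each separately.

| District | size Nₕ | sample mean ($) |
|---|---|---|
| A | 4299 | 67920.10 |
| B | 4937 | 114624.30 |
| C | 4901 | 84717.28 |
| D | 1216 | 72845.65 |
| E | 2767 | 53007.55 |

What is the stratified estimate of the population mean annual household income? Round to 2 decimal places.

x̄_st = (Σ Nₕx̄ₕ) / (Σ Nₕ) = (4299·67920.10 + 4937·114624.30 + 4901·84717.28 + 1216·72845.65 + 2767·53007.55) / 18120
= 1508340269.53 / 18120 = 83241.7367... → 83241.74.

83241.74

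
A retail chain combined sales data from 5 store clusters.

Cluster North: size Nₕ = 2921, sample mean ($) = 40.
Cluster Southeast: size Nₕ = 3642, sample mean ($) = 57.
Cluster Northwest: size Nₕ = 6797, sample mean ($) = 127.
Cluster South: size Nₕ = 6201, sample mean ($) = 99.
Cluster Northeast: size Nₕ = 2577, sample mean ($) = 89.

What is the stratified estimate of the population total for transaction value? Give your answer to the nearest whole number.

North: 2921·40 = 116840
Southeast: 3642·57 = 207594
Northwest: 6797·127 = 863219
South: 6201·99 = 613899
Northeast: 2577·89 = 229353
τ̂ = Σ Nₕx̄ₕ = 2030905.

2030905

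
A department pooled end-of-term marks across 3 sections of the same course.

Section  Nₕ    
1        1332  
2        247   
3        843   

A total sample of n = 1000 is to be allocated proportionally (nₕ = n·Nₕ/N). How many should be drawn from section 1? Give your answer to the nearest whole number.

550

Share of section 1 = 1332/2422 = 0.54996.
Allocate 1000 × 0.54996 = 549.959... → 550.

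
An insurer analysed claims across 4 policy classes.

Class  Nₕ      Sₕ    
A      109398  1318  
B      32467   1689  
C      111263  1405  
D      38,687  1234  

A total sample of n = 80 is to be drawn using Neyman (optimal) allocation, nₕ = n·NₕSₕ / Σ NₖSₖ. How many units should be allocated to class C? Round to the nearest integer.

31

Σ NₕSₕ = 109398·1318 + 32467·1689 + 111263·1405 + 38687·1234 = 403087600.
Share for C: 156324515/403087600 = 0.38782.
n_C = 80 × 0.38782 = 31.025... → 31.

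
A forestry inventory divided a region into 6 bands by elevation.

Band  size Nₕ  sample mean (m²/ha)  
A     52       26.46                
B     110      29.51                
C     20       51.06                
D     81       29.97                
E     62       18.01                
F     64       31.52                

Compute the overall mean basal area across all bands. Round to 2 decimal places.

N = 389; weights Wₕ = Nₕ/N = (0.1337, 0.2828, 0.0514, 0.2082, 0.1594, 0.1645).
x̄_st = Σ Wₕ·x̄ₕ = 0.1337·26.46 + 0.2828·29.51 + 0.0514·51.06 + 0.2082·29.97 + 0.1594·18.01 + 0.1645·31.52 ≈ 28.8038...
→ 28.80.

28.80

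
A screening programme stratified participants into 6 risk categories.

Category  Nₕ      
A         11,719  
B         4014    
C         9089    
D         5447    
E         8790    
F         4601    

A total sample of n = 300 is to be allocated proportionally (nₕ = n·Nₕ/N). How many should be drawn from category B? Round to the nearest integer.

Share of category B = 4014/43660 = 0.09194.
Allocate 300 × 0.09194 = 27.581... → 28.

28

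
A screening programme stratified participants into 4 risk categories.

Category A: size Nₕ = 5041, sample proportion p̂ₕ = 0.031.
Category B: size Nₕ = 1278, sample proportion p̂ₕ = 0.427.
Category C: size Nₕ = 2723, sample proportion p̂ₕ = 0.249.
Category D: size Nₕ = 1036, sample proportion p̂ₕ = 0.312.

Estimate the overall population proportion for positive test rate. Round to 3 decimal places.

N = 5041 + 1278 + 2723 + 1036 = 10078.
Overall proportion = Σ (Nₕ/N)·p̂ₕ.
Σ Nₕp̂ₕ = 156.271 + 545.706 + 678.027 + 323.232 = 1703.236.
1703.236 / 10078 = 0.16901... → 0.169.

0.169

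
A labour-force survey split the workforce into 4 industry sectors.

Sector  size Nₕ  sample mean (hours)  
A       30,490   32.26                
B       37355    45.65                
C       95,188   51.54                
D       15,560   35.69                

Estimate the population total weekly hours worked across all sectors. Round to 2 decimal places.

8150189.07

Estimate total by summing Nₕ·x̄ₕ over strata.
30490·32.26 + 37355·45.65 + 95188·51.54 + 15560·35.69 = 983607.4 + 1705255.75 + 4905989.52 + 555336.4 = 8150189.07.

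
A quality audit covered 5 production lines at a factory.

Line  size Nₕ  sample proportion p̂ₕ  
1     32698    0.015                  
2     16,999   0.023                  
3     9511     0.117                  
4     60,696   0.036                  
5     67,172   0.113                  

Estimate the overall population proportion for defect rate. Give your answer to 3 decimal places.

0.063

Wₕ = Nₕ/N with N = 187076: 0.1748, 0.0909, 0.0508, 0.3244, 0.3591.
p̂_st = 0.1748·0.015 + 0.0909·0.023 + 0.0508·0.117 + 0.3244·0.036 + 0.3591·0.113 ≈ 0.06291... → 0.063.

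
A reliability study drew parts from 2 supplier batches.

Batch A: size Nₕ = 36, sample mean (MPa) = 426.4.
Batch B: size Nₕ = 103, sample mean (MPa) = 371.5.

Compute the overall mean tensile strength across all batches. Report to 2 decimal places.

N = 139; weights Wₕ = Nₕ/N = (0.2590, 0.7410).
x̄_st = Σ Wₕ·x̄ₕ = 0.2590·426.4 + 0.7410·371.5 ≈ 385.7187...
→ 385.72.

385.72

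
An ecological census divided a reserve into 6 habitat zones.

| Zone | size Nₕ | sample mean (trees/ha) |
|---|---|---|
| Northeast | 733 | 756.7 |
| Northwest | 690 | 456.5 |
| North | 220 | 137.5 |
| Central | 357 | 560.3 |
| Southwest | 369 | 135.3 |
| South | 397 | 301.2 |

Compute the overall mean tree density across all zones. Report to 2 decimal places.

458.94

N = 2766; weights Wₕ = Nₕ/N = (0.2650, 0.2495, 0.0795, 0.1291, 0.1334, 0.1435).
x̄_st = Σ Wₕ·x̄ₕ = 0.2650·756.7 + 0.2495·456.5 + 0.0795·137.5 + 0.1291·560.3 + 0.1334·135.3 + 0.1435·301.2 ≈ 458.9390...
→ 458.94.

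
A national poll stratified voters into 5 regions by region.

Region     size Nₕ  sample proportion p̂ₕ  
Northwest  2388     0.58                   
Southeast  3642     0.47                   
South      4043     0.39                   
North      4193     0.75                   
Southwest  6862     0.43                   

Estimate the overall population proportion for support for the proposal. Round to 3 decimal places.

0.510

N = 2388 + 3642 + 4043 + 4193 + 6862 = 21128.
Overall proportion = Σ (Nₕ/N)·p̂ₕ.
Σ Nₕp̂ₕ = 1385.04 + 1711.74 + 1576.77 + 3144.75 + 2950.66 = 10768.96.
10768.96 / 21128 = 0.50970... → 0.510.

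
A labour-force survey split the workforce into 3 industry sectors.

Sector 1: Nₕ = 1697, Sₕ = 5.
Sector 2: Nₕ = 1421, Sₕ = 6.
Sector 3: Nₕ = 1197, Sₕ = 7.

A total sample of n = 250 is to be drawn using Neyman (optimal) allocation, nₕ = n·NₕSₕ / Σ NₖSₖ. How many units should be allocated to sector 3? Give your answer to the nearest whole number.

Σ NₕSₕ = 1697·5 + 1421·6 + 1197·7 = 25390.
Share for 3: 8379/25390 = 0.33001.
n_3 = 250 × 0.33001 = 82.503... → 83.

83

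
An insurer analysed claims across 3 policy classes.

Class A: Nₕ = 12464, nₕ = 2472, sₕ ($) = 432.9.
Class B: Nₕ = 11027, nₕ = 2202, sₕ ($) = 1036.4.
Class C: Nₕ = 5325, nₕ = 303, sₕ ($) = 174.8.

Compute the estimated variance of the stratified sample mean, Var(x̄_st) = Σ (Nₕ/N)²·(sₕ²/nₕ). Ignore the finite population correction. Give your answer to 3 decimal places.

N = 28816. Term for each stratum: Wₕ²sₕ²/nₕ.
Var(x̄_st) = 14.183199 + 71.430691 + 3.443595 = 89.057485 → 89.057.

89.057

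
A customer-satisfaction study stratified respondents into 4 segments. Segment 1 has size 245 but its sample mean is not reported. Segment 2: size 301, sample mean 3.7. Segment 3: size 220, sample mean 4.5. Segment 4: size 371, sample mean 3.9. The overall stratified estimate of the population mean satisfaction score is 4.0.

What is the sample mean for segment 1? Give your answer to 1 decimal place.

4.1

N = 245 + 301 + 220 + 371 = 1137.
Overall total = μ·N = 4.0·1137 = 4548.
Subtract the known strata: 301·3.7 + 220·4.5 + 371·3.9 = 3550.6.
Remaining total for segment 1: 4548 − 3550.6 = 997.4.
Divide by its size: 997.4 / 245 = 4.071... → 4.1.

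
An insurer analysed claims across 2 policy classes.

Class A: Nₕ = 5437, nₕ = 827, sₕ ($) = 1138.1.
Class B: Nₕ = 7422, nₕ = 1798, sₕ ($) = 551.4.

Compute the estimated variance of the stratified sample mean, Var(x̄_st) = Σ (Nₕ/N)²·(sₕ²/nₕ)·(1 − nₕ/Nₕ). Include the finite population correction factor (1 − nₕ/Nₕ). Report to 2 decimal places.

N = 12859; Wₕ = Nₕ/N.
class A: (5437/12859)²·1138.1²/827·(1 − 827/5437) = 237.41120
class B: (7422/12859)²·551.4²/1798·(1 − 1798/7422) = 42.68701
Sum = 280.09821 → 280.10.

280.10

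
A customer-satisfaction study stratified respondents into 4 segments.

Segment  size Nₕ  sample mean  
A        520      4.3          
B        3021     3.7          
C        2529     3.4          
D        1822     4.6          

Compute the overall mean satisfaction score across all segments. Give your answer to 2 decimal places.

3.85

N = 7892; weights Wₕ = Nₕ/N = (0.0659, 0.3828, 0.3205, 0.2309).
x̄_st = Σ Wₕ·x̄ₕ = 0.0659·4.3 + 0.3828·3.7 + 0.3205·3.4 + 0.2309·4.6 ≈ 3.8512...
→ 3.85.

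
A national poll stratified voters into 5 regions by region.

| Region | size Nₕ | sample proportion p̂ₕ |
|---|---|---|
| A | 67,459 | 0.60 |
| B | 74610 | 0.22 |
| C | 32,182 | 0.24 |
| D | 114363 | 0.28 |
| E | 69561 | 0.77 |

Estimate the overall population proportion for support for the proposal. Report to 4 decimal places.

0.4193

N = 67459 + 74610 + 32182 + 114363 + 69561 = 358175.
Overall proportion = Σ (Nₕ/N)·p̂ₕ.
Σ Nₕp̂ₕ = 40475.4 + 16414.2 + 7723.68 + 32021.64 + 53561.97 = 150196.89.
150196.89 / 358175 = 0.419339... → 0.4193.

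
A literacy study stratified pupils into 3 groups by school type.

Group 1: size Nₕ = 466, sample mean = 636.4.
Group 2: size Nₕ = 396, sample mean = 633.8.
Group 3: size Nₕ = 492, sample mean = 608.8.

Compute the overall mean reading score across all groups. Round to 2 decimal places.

625.61

N = 1354; weights Wₕ = Nₕ/N = (0.3442, 0.2925, 0.3634).
x̄_st = Σ Wₕ·x̄ₕ = 0.3442·636.4 + 0.2925·633.8 + 0.3634·608.8 ≈ 625.6106...
→ 625.61.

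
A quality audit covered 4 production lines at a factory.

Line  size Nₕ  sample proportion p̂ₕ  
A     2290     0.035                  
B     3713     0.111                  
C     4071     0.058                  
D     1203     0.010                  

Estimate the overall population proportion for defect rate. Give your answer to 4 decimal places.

N = 2290 + 3713 + 4071 + 1203 = 11277.
Overall proportion = Σ (Nₕ/N)·p̂ₕ.
Σ Nₕp̂ₕ = 80.15 + 412.143 + 236.118 + 12.03 = 740.441.
740.441 / 11277 = 0.065659... → 0.0657.

0.0657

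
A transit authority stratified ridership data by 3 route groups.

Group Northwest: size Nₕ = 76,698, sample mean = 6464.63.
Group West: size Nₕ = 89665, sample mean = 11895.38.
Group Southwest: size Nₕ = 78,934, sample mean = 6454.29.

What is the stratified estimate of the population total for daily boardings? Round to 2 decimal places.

Northwest: 76698·6464.63 = 495824191.74
West: 89665·11895.38 = 1066599247.7
Southwest: 78934·6454.29 = 509462926.86
τ̂ = Σ Nₕx̄ₕ = 2071886366.30.

2071886366.30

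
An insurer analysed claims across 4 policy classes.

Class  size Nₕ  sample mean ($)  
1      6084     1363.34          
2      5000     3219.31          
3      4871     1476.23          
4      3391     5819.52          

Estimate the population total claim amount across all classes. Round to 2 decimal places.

51315819.21

1: 6084·1363.34 = 8294560.56
2: 5000·3219.31 = 16096550
3: 4871·1476.23 = 7190716.33
4: 3391·5819.52 = 19733992.32
τ̂ = Σ Nₕx̄ₕ = 51315819.21.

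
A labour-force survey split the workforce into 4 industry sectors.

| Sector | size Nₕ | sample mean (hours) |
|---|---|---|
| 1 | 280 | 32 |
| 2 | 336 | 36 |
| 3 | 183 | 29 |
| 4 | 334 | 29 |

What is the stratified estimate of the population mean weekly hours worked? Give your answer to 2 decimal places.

x̄_st = (Σ Nₕx̄ₕ) / (Σ Nₕ) = (280·32 + 336·36 + 183·29 + 334·29) / 1133
= 36049 / 1133 = 31.8173... → 31.82.

31.82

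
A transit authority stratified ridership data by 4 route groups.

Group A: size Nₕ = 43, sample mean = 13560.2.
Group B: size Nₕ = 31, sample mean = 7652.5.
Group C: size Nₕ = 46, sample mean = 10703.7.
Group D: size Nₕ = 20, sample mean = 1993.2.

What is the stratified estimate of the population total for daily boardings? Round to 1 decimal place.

A: 43·13560.2 = 583088.6
B: 31·7652.5 = 237227.5
C: 46·10703.7 = 492370.2
D: 20·1993.2 = 39864
τ̂ = Σ Nₕx̄ₕ = 1352550.3.

1352550.3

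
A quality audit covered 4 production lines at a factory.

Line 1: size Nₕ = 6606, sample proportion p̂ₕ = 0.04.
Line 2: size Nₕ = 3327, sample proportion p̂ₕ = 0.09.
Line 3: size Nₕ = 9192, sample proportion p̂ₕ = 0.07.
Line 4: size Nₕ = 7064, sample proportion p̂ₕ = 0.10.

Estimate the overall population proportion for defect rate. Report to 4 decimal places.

N = 6606 + 3327 + 9192 + 7064 = 26189.
Overall proportion = Σ (Nₕ/N)·p̂ₕ.
Σ Nₕp̂ₕ = 264.24 + 299.43 + 643.44 + 706.4 = 1913.51.
1913.51 / 26189 = 0.073065... → 0.0731.

0.0731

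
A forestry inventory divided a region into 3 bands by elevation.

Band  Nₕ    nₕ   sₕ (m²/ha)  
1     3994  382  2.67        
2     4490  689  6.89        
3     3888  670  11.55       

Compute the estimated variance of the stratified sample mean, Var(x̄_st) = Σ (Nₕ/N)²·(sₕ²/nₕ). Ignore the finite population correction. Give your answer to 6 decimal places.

N = 12372. Term for each stratum: Wₕ²sₕ²/nₕ.
Var(x̄_st) = 0.001944892 + 0.009074696 + 0.019663547 = 0.030683135 → 0.030683.

0.030683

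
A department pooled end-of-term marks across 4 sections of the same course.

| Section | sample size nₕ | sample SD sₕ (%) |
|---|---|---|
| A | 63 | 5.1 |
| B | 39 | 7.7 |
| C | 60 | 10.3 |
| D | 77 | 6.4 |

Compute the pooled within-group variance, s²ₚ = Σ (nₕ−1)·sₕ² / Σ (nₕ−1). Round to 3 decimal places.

Degrees of freedom: 62 + 38 + 59 + 76 = 235.
Σ(nₕ−1)sₕ² = 62·26.01 + 38·59.29 + 59·106.09 + 76·40.96 = 13237.91.
s²ₚ = 13237.91 / 235 = 56.33153... → 56.332.

56.332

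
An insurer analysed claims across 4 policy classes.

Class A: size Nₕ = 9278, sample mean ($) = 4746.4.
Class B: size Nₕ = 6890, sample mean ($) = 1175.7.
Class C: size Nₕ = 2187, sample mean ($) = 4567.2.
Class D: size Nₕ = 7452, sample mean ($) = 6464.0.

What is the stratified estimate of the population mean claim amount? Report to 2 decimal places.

N = 9278 + 6890 + 2187 + 7452 = 25807.
The stratified mean weights each stratum mean by its population share Nₕ/N.
Σ Nₕx̄ₕ = 9278·4746.4 + 6890·1175.7 + 2187·4567.2 + 7452·6464.0 = 44037099.2 + 8100573 + 9988466.4 + 48169728 = 110295866.6.
Divide by N: 110295866.6 / 25807 = 4273.8740... → 4273.87.

4273.87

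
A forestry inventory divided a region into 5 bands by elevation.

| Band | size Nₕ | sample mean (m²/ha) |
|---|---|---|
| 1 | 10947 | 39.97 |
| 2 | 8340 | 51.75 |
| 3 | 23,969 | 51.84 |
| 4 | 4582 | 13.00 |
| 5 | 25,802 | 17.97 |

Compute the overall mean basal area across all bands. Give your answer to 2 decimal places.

N = 10947 + 8340 + 23969 + 4582 + 25802 = 73640.
Overall mean = Σ (Nₕ/N)·x̄ₕ — weight by population share, not a simple average.
Σ Nₕx̄ₕ = 10947·39.97 + 8340·51.75 + 23969·51.84 + 4582·13.00 + 25802·17.97 = 437551.59 + 431595 + 1242552.96 + 59566 + 463661.94 = 2634927.49.
Divide by N: 2634927.49 / 73640 = 35.7812... → 35.78.

35.78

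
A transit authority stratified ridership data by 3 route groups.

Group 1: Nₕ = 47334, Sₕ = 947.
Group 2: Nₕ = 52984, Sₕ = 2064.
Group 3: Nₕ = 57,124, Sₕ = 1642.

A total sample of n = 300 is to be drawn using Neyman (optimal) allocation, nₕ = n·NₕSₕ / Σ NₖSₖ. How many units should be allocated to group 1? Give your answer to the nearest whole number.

Σ NₕSₕ = 47334·947 + 52984·2064 + 57124·1642 = 247981882.
Share for 1: 44825298/247981882 = 0.18076.
n_1 = 300 × 0.18076 = 54.228... → 54.

54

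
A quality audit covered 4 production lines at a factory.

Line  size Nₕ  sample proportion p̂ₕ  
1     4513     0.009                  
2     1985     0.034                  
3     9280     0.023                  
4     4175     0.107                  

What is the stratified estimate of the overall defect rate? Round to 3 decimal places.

N = 4513 + 1985 + 9280 + 4175 = 19953.
Overall proportion = Σ (Nₕ/N)·p̂ₕ.
Σ Nₕp̂ₕ = 40.617 + 67.49 + 213.44 + 446.725 = 768.272.
768.272 / 19953 = 0.03850... → 0.039.

0.039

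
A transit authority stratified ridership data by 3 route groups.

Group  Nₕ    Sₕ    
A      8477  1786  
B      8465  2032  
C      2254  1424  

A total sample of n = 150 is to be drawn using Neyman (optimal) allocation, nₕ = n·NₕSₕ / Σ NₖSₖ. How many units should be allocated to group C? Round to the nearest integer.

Σ NₕSₕ = 8477·1786 + 8465·2032 + 2254·1424 = 35550498.
Share for C: 3209696/35550498 = 0.09029.
n_C = 150 × 0.09029 = 13.543... → 14.

14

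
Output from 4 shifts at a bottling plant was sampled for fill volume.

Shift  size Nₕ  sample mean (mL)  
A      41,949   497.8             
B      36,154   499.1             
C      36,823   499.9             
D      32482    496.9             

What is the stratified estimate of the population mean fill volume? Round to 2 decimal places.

N = 41949 + 36154 + 36823 + 32482 = 147408.
Weight each subgroup mean by Nₕ/N and sum.
Σ Nₕx̄ₕ = 41949·497.8 + 36154·499.1 + 36823·499.9 + 32482·496.9 = 20882212.2 + 18044461.4 + 18407817.7 + 16140305.8 = 73474797.1.
Divide by N: 73474797.1 / 147408 = 498.4451... → 498.45.

498.45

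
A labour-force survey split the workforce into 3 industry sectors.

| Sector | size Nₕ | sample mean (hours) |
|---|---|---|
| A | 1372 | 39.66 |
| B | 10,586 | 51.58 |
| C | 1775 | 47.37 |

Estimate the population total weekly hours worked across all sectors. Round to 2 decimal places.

684521.15

A: 1372·39.66 = 54413.52
B: 10586·51.58 = 546025.88
C: 1775·47.37 = 84081.75
τ̂ = Σ Nₕx̄ₕ = 684521.15.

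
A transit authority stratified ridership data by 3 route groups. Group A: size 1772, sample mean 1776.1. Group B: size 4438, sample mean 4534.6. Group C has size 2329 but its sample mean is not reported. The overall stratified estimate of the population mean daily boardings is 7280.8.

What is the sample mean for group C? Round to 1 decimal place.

16702.0

N = 1772 + 4438 + 2329 = 8539.
Overall total = μ·N = 7280.8·8539 = 62170751.2.
Subtract the known strata: 1772·1776.1 + 4438·4534.6 = 23271804.
Remaining total for group C: 62170751.2 − 23271804 = 38898947.2.
Divide by its size: 38898947.2 / 2329 = 16701.995... → 16702.0.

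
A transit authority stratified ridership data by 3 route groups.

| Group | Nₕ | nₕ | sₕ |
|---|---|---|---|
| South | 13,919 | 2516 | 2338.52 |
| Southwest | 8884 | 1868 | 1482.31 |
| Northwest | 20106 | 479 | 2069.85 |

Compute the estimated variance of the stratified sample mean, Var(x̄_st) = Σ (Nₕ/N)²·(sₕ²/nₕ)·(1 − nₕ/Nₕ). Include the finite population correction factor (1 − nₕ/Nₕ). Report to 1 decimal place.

N = 42909. Term for each stratum: Wₕ²sₕ²/nₕ·(1−nₕ/Nₕ).
Var(x̄_st) = 187.3708 + 39.8201 + 1917.0130 = 2144.2039 → 2144.2.

2144.2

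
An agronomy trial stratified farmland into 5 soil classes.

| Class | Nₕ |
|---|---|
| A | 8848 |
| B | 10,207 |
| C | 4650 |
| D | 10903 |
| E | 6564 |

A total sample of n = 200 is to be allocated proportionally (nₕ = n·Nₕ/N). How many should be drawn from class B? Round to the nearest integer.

50

Share of class B = 10207/41172 = 0.24791.
Allocate 200 × 0.24791 = 49.582... → 50.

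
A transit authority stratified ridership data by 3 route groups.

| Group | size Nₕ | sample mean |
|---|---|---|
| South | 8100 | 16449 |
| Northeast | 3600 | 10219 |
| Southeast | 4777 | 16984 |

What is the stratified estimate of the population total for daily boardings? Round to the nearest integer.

251157868

South: 8100·16449 = 133236900
Northeast: 3600·10219 = 36788400
Southeast: 4777·16984 = 81132568
τ̂ = Σ Nₕx̄ₕ = 251157868.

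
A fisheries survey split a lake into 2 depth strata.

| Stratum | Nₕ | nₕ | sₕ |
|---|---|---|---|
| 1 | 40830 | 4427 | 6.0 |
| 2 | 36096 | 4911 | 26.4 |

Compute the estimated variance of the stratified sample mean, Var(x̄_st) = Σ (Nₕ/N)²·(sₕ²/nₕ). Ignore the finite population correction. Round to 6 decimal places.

N = 76926; Wₕ = Nₕ/N.
stratum 1: (40830/76926)²·6.0²/4427 = 0.002290896
stratum 2: (36096/76926)²·26.4²/4911 = 0.031247104
Sum = 0.033538000 → 0.033538.

0.033538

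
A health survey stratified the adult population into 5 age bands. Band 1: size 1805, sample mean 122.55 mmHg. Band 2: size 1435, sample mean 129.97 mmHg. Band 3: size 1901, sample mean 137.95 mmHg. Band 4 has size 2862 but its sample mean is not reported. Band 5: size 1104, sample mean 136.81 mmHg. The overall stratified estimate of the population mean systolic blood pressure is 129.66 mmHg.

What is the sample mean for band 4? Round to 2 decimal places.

125.72

N = 1805 + 1435 + 1901 + 2862 + 1104 = 9107.
Overall total = μ·N = 129.66·9107 = 1180813.62.
Subtract the known strata: 1805·122.55 + 1435·129.97 + 1901·137.95 + 1104·136.81 = 820990.89.
Remaining total for band 4: 1180813.62 − 820990.89 = 359822.73.
Divide by its size: 359822.73 / 2862 = 125.7242... → 125.72.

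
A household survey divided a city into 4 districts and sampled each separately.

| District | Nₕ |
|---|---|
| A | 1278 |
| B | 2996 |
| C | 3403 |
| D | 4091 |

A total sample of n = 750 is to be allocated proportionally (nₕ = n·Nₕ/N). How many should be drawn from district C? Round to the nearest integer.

Share of district C = 3403/11768 = 0.28917.
Allocate 750 × 0.28917 = 216.881... → 217.

217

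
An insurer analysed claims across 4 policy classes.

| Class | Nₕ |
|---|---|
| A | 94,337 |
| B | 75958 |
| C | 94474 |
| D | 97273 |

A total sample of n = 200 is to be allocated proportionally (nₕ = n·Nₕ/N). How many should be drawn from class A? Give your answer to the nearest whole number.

52

N = 94337 + 75958 + 94474 + 97273 = 362042.
n_A = 200·94337/362042 = 52.114... → 52.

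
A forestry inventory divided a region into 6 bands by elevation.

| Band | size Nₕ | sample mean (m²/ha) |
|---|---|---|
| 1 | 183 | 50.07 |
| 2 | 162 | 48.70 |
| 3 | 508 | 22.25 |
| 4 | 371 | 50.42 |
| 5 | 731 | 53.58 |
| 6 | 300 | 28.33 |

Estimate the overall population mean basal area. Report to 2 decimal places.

42.01

x̄_st = (Σ Nₕx̄ₕ) / (Σ Nₕ) = (183·50.07 + 162·48.70 + 508·22.25 + 371·50.42 + 731·53.58 + 300·28.33) / 2255
= 94727.01 / 2255 = 42.0075... → 42.01.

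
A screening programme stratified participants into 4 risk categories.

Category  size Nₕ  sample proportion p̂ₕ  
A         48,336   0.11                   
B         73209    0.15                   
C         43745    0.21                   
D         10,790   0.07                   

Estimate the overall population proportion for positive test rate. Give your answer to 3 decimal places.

0.149

N = 48336 + 73209 + 43745 + 10790 = 176080.
Overall proportion = Σ (Nₕ/N)·p̂ₕ.
Σ Nₕp̂ₕ = 5316.96 + 10981.35 + 9186.45 + 755.3 = 26240.06.
26240.06 / 176080 = 0.14902... → 0.149.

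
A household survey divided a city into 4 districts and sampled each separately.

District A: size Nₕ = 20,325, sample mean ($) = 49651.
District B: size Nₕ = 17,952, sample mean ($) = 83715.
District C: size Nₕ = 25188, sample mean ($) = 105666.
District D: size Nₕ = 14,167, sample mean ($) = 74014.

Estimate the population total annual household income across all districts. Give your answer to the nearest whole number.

A: 20325·49651 = 1009156575
B: 17952·83715 = 1502851680
C: 25188·105666 = 2661515208
D: 14167·74014 = 1048556338
τ̂ = Σ Nₕx̄ₕ = 6222079801.

6222079801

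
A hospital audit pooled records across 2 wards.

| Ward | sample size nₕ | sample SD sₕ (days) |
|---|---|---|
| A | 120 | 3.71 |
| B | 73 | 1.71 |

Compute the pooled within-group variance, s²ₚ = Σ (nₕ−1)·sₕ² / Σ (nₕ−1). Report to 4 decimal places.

A: (120−1)·3.71² = 119·13.7641 = 1637.9279
B: (73−1)·1.71² = 72·2.9241 = 210.5352
Numerator = 1848.4631; denominator = Σ(nₕ−1) = 191.
s²ₚ = 1848.4631/191 = 9.677817... → 9.6778.

9.6778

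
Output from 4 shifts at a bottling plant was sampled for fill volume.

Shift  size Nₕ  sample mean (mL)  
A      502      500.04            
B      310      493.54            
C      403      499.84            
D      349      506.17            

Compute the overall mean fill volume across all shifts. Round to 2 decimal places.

x̄_st = (Σ Nₕx̄ₕ) / (Σ Nₕ) = (502·500.04 + 310·493.54 + 403·499.84 + 349·506.17) / 1564
= 782106.33 / 1564 = 500.0680... → 500.07.

500.07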